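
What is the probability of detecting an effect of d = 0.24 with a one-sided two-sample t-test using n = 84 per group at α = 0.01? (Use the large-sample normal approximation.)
Power ≈ 0.22

Power calculation (two-sample t-test, normal approximation):
z_β = d · √(n/2) - z_α
z_β = 0.24 · √(84/2) - 2.326
z_β = 0.24 · 6.481 - 2.326
z_β = -0.771

Power = Φ(z_β) = Φ(-0.771) ≈ 0.220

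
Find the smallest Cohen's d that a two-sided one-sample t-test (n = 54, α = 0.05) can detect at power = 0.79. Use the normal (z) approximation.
d ≈ 0.38

Minimum detectable effect (one-sample t-test, normal approximation):
d = (z_{α/2} + z_β) / √n
d = (1.960 + 0.806) / √54
d = 2.766 / 7.348
d ≈ 0.38

By Cohen's convention (0.2 small / 0.5 medium / 0.8 large): small effect.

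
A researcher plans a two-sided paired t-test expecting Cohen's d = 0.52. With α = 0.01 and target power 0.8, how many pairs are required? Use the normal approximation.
n = 44 pairs

Sample size formula (paired t-test, normal approximation):
n = ((z_{α/2} + z_β) / d)²

z_{α/2} = 2.576 (for α = 0.01, two-sided)
z_β = 0.842 (for power = 0.8)
d = 0.52

n = ((2.576 + 0.842) / 0.52)²
n = (6.573)²
n ≈ 43.20
Round up to the next whole number: n = 44 pairs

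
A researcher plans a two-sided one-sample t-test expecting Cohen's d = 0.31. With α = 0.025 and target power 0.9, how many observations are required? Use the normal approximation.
n = 130

Sample size formula (one-sample t-test, normal approximation):
n = ((z_{α/2} + z_β) / d)²

z_{α/2} = 2.241 (for α = 0.025, two-sided)
z_β = 1.282 (for power = 0.9)
d = 0.31

n = ((2.241 + 1.282) / 0.31)²
n = (11.365)²
n ≈ 129.16
Round up to the next whole number: n = 130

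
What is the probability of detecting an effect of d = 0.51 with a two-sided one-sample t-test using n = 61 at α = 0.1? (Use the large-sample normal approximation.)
Power ≈ 0.99

Power calculation (one-sample t-test, normal approximation):
z_β = d · √n - z_{α/2}
z_β = 0.51 · √61 - 1.645
z_β = 0.51 · 7.810 - 1.645
z_β = 2.338

Power = Φ(z_β) = Φ(2.338) ≈ 0.990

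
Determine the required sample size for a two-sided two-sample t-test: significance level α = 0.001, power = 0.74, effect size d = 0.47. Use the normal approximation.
n = 141 per group

Sample size formula (two-sample t-test, normal approximation):
n = 2 · ((z_{α/2} + z_β) / d)²

z_{α/2} = 3.291 (for α = 0.001, two-sided)
z_β = 0.643 (for power = 0.74)
d = 0.47

n = 2 · ((3.291 + 0.643) / 0.47)²
n = 2 · (8.370)²
n ≈ 140.11
Round up to the next whole number: n = 141 per group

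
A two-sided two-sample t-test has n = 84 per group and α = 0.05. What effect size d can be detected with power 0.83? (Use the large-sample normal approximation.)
d ≈ 0.45

Minimum detectable effect (two-sample t-test, normal approximation):
d = (z_{α/2} + z_β) / √(n/2)
d = (1.960 + 0.954) / √(84/2)
d = 2.914 / 6.481
d ≈ 0.45

By Cohen's convention (0.2 small / 0.5 medium / 0.8 large): small effect.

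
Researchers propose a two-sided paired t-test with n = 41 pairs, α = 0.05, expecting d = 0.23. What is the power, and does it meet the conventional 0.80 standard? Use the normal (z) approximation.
Power ≈ 0.31; the study is underpowered (power < 0.80)

Power calculation (paired t-test, normal approximation):
z_β = d · √n - z_{α/2}
z_β = 0.23 · √41 - 1.960
z_β = 0.23 · 6.403 - 1.960
z_β = -0.487

Power = Φ(z_β) = Φ(-0.487) ≈ 0.313

Effect size d = 0.23 is small by Cohen's convention (0.2/0.5/0.8).

Threshold: power ≥ 0.80 is conventionally adequate.
Power ≈ 0.31 → the study is underpowered (power < 0.80).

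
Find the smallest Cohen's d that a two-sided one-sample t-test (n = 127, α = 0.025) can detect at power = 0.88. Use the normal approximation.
d ≈ 0.30

Minimum detectable effect (one-sample t-test, normal approximation):
d = (z_{α/2} + z_β) / √n
d = (2.241 + 1.175) / √127
d = 3.416 / 11.269
d ≈ 0.30

By Cohen's convention (0.2 small / 0.5 medium / 0.8 large): small effect.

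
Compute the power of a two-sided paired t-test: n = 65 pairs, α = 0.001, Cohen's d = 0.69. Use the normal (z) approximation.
Power ≈ 0.99

Power calculation (paired t-test, normal approximation):
z_β = d · √n - z_{α/2}
z_β = 0.69 · √65 - 3.291
z_β = 0.69 · 8.062 - 3.291
z_β = 2.272

Power = Φ(z_β) = Φ(2.272) ≈ 0.988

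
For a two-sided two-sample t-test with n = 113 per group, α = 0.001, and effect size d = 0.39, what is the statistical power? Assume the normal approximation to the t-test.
Power ≈ 0.36

Power calculation (two-sample t-test, normal approximation):
z_β = d · √(n/2) - z_{α/2}
z_β = 0.39 · √(113/2) - 3.291
z_β = 0.39 · 7.517 - 3.291
z_β = -0.359

Power = Φ(z_β) = Φ(-0.359) ≈ 0.360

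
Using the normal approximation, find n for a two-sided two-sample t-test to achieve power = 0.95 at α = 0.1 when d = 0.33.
n = 199 per group

Sample size formula (two-sample t-test, normal approximation):
n = 2 · ((z_{α/2} + z_β) / d)²

z_{α/2} = 1.645 (for α = 0.1, two-sided)
z_β = 1.645 (for power = 0.95)
d = 0.33

n = 2 · ((1.645 + 1.645) / 0.33)²
n = 2 · (9.970)²
n ≈ 198.80
Round up to the next whole number: n = 199 per group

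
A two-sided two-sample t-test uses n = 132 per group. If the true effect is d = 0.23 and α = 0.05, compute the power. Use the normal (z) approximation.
Power ≈ 0.46

Power calculation (two-sample t-test, normal approximation):
z_β = d · √(n/2) - z_{α/2}
z_β = 0.23 · √(132/2) - 1.960
z_β = 0.23 · 8.124 - 1.960
z_β = -0.091

Power = Φ(z_β) = Φ(-0.091) ≈ 0.464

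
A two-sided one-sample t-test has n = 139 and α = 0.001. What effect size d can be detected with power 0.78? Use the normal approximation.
d ≈ 0.34

Minimum detectable effect (one-sample t-test, normal approximation):
d = (z_{α/2} + z_β) / √n
d = (3.291 + 0.772) / √139
d = 4.063 / 11.790
d ≈ 0.34

By Cohen's convention (0.2 small / 0.5 medium / 0.8 large): small effect.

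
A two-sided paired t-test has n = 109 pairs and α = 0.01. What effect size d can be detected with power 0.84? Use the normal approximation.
d ≈ 0.34

Minimum detectable effect (paired t-test, normal approximation):
d = (z_{α/2} + z_β) / √n
d = (2.576 + 0.994) / √109
d = 3.570 / 10.440
d ≈ 0.34

By Cohen's convention (0.2 small / 0.5 medium / 0.8 large): small effect.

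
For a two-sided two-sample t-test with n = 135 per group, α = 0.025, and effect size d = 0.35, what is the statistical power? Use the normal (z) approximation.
Power ≈ 0.74

Power calculation (two-sample t-test, normal approximation):
z_β = d · √(n/2) - z_{α/2}
z_β = 0.35 · √(135/2) - 2.241
z_β = 0.35 · 8.216 - 2.241
z_β = 0.634

Power = Φ(z_β) = Φ(0.634) ≈ 0.737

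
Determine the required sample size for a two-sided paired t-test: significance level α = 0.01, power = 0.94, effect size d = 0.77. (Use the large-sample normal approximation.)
n = 29 pairs

Sample size formula (paired t-test, normal approximation):
n = ((z_{α/2} + z_β) / d)²

z_{α/2} = 2.576 (for α = 0.01, two-sided)
z_β = 1.555 (for power = 0.94)
d = 0.77

n = ((2.576 + 1.555) / 0.77)²
n = (5.365)²
n ≈ 28.78
Round up to the next whole number: n = 29 pairs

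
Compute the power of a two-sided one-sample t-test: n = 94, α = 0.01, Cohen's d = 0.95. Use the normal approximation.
Power ≈ 1.00

Power calculation (one-sample t-test, normal approximation):
z_β = d · √n - z_{α/2}
z_β = 0.95 · √94 - 2.576
z_β = 0.95 · 9.695 - 2.576
z_β = 6.635

Power = Φ(z_β) = Φ(6.635) ≈ 1.000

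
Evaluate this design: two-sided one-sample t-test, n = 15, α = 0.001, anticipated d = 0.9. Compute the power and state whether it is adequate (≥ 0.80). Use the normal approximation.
Power ≈ 0.58; the study is underpowered (power < 0.80)

Power calculation (one-sample t-test, normal approximation):
z_β = d · √n - z_{α/2}
z_β = 0.9 · √15 - 3.291
z_β = 0.9 · 3.873 - 3.291
z_β = 0.195

Power = Φ(z_β) = Φ(0.195) ≈ 0.577

Effect size d = 0.9 is large by Cohen's convention (0.2/0.5/0.8).

Threshold: power ≥ 0.80 is conventionally adequate.
Power ≈ 0.58 → the study is underpowered (power < 0.80).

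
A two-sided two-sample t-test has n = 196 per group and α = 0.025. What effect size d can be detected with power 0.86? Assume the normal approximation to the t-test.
d ≈ 0.34

Minimum detectable effect (two-sample t-test, normal approximation):
d = (z_{α/2} + z_β) / √(n/2)
d = (2.241 + 1.080) / √(196/2)
d = 3.322 / 9.899
d ≈ 0.34

By Cohen's convention (0.2 small / 0.5 medium / 0.8 large): small effect.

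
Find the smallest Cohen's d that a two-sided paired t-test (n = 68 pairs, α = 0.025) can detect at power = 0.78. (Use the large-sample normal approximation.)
d ≈ 0.37

Minimum detectable effect (paired t-test, normal approximation):
d = (z_{α/2} + z_β) / √n
d = (2.241 + 0.772) / √68
d = 3.014 / 8.246
d ≈ 0.37

By Cohen's convention (0.2 small / 0.5 medium / 0.8 large): small effect.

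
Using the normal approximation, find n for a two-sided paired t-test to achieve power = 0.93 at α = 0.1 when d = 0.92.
n = 12 pairs

Sample size formula (paired t-test, normal approximation):
n = ((z_{α/2} + z_β) / d)²

z_{α/2} = 1.645 (for α = 0.1, two-sided)
z_β = 1.476 (for power = 0.93)
d = 0.92

n = ((1.645 + 1.476) / 0.92)²
n = (3.392)²
n ≈ 11.51
Round up to the next whole number: n = 12 pairs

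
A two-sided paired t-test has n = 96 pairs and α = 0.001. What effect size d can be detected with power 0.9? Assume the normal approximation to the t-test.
d ≈ 0.47

Minimum detectable effect (paired t-test, normal approximation):
d = (z_{α/2} + z_β) / √n
d = (3.291 + 1.282) / √96
d = 4.572 / 9.798
d ≈ 0.47

By Cohen's convention (0.2 small / 0.5 medium / 0.8 large): small effect.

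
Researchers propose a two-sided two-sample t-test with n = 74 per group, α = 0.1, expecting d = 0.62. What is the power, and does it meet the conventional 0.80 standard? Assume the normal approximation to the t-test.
Power ≈ 0.98; the study is adequately powered (power ≥ 0.80)

Power calculation (two-sample t-test, normal approximation):
z_β = d · √(n/2) - z_{α/2}
z_β = 0.62 · √(74/2) - 1.645
z_β = 0.62 · 6.083 - 1.645
z_β = 2.126

Power = Φ(z_β) = Φ(2.126) ≈ 0.983

Effect size d = 0.62 is medium by Cohen's convention (0.2/0.5/0.8).

Threshold: power ≥ 0.80 is conventionally adequate.
Power ≈ 0.98 → the study is adequately powered (power ≥ 0.80).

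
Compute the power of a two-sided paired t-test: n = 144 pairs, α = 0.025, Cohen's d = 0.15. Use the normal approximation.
Power ≈ 0.33

Power calculation (paired t-test, normal approximation):
z_β = d · √n - z_{α/2}
z_β = 0.15 · √144 - 2.241
z_β = 0.15 · 12.000 - 2.241
z_β = -0.441

Power = Φ(z_β) = Φ(-0.441) ≈ 0.329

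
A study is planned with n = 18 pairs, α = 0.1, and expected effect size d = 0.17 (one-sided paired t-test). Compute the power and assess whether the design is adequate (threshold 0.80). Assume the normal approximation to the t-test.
Power ≈ 0.29; the study is underpowered (power < 0.80)

Power calculation (paired t-test, normal approximation):
z_β = d · √n - z_α
z_β = 0.17 · √18 - 1.282
z_β = 0.17 · 4.243 - 1.282
z_β = -0.560

Power = Φ(z_β) = Φ(-0.560) ≈ 0.288

Effect size d = 0.17 is very small by Cohen's convention (0.2/0.5/0.8).

Threshold: power ≥ 0.80 is conventionally adequate.
Power ≈ 0.29 → the study is underpowered (power < 0.80).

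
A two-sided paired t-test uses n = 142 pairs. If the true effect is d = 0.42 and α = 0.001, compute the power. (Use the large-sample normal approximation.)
Power ≈ 0.96

Power calculation (paired t-test, normal approximation):
z_β = d · √n - z_{α/2}
z_β = 0.42 · √142 - 3.291
z_β = 0.42 · 11.916 - 3.291
z_β = 1.714

Power = Φ(z_β) = Φ(1.714) ≈ 0.957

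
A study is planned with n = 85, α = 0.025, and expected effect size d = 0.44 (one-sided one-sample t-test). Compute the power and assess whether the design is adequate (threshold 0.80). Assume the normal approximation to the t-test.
Power ≈ 0.98; the study is adequately powered (power ≥ 0.80)

Power calculation (one-sample t-test, normal approximation):
z_β = d · √n - z_α
z_β = 0.44 · √85 - 1.960
z_β = 0.44 · 9.220 - 1.960
z_β = 2.097

Power = Φ(z_β) = Φ(2.097) ≈ 0.982

Effect size d = 0.44 is small by Cohen's convention (0.2/0.5/0.8).

Threshold: power ≥ 0.80 is conventionally adequate.
Power ≈ 0.98 → the study is adequately powered (power ≥ 0.80).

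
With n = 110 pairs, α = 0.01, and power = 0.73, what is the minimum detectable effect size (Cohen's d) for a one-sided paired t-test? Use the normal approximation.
d ≈ 0.28

Minimum detectable effect (paired t-test, normal approximation):
d = (z_α + z_β) / √n
d = (2.326 + 0.613) / √110
d = 2.939 / 10.488
d ≈ 0.28

By Cohen's convention (0.2 small / 0.5 medium / 0.8 large): small effect.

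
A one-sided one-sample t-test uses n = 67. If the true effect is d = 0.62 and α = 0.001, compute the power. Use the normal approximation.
Power ≈ 0.98

Power calculation (one-sample t-test, normal approximation):
z_β = d · √n - z_α
z_β = 0.62 · √67 - 3.090
z_β = 0.62 · 8.185 - 3.090
z_β = 1.985

Power = Φ(z_β) = Φ(1.985) ≈ 0.976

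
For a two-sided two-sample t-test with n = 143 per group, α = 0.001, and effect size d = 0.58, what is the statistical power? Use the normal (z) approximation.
Power ≈ 0.95

Power calculation (two-sample t-test, normal approximation):
z_β = d · √(n/2) - z_{α/2}
z_β = 0.58 · √(143/2) - 3.291
z_β = 0.58 · 8.456 - 3.291
z_β = 1.614

Power = Φ(z_β) = Φ(1.614) ≈ 0.947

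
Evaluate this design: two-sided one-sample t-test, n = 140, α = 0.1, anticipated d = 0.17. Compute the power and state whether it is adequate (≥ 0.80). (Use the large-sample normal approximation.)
Power ≈ 0.64; the study is underpowered (power < 0.80)

Power calculation (one-sample t-test, normal approximation):
z_β = d · √n - z_{α/2}
z_β = 0.17 · √140 - 1.645
z_β = 0.17 · 11.832 - 1.645
z_β = 0.367

Power = Φ(z_β) = Φ(0.367) ≈ 0.643

Effect size d = 0.17 is very small by Cohen's convention (0.2/0.5/0.8).

Threshold: power ≥ 0.80 is conventionally adequate.
Power ≈ 0.64 → the study is underpowered (power < 0.80).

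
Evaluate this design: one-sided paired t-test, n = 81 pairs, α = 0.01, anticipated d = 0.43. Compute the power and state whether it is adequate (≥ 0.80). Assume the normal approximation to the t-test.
Power ≈ 0.94; the study is adequately powered (power ≥ 0.80)

Power calculation (paired t-test, normal approximation):
z_β = d · √n - z_α
z_β = 0.43 · √81 - 2.326
z_β = 0.43 · 9.000 - 2.326
z_β = 1.544

Power = Φ(z_β) = Φ(1.544) ≈ 0.939

Effect size d = 0.43 is small by Cohen's convention (0.2/0.5/0.8).

Threshold: power ≥ 0.80 is conventionally adequate.
Power ≈ 0.94 → the study is adequately powered (power ≥ 0.80).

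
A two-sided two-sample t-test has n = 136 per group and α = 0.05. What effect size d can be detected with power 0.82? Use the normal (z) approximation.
d ≈ 0.35

Minimum detectable effect (two-sample t-test, normal approximation):
d = (z_{α/2} + z_β) / √(n/2)
d = (1.960 + 0.915) / √(136/2)
d = 2.875 / 8.246
d ≈ 0.35

By Cohen's convention (0.2 small / 0.5 medium / 0.8 large): small effect.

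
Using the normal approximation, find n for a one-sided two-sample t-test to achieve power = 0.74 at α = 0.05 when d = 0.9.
n = 13 per group

Sample size formula (two-sample t-test, normal approximation):
n = 2 · ((z_α + z_β) / d)²

z_α = 1.645 (for α = 0.05, one-sided)
z_β = 0.643 (for power = 0.74)
d = 0.9

n = 2 · ((1.645 + 0.643) / 0.9)²
n = 2 · (2.542)²
n ≈ 12.92
Round up to the next whole number: n = 13 per group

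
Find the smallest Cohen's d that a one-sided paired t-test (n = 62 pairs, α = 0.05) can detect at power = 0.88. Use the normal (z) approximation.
d ≈ 0.36

Minimum detectable effect (paired t-test, normal approximation):
d = (z_α + z_β) / √n
d = (1.645 + 1.175) / √62
d = 2.820 / 7.874
d ≈ 0.36

By Cohen's convention (0.2 small / 0.5 medium / 0.8 large): small effect.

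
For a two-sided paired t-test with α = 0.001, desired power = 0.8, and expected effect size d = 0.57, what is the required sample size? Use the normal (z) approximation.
n = 53 pairs

Sample size formula (paired t-test, normal approximation):
n = ((z_{α/2} + z_β) / d)²

z_{α/2} = 3.291 (for α = 0.001, two-sided)
z_β = 0.842 (for power = 0.8)
d = 0.57

n = ((3.291 + 0.842) / 0.57)²
n = (7.251)²
n ≈ 52.58
Round up to the next whole number: n = 53 pairs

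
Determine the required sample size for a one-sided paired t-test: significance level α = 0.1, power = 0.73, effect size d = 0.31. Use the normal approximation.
n = 38 pairs

Sample size formula (paired t-test, normal approximation):
n = ((z_α + z_β) / d)²

z_α = 1.282 (for α = 0.1, one-sided)
z_β = 0.613 (for power = 0.73)
d = 0.31

n = ((1.282 + 0.613) / 0.31)²
n = (6.113)²
n ≈ 37.37
Round up to the next whole number: n = 38 pairs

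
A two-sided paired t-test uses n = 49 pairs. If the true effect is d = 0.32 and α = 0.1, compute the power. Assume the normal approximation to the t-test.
Power ≈ 0.72

Power calculation (paired t-test, normal approximation):
z_β = d · √n - z_{α/2}
z_β = 0.32 · √49 - 1.645
z_β = 0.32 · 7.000 - 1.645
z_β = 0.595

Power = Φ(z_β) = Φ(0.595) ≈ 0.724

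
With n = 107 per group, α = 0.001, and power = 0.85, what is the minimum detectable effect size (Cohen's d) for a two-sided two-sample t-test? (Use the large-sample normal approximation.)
d ≈ 0.59

Minimum detectable effect (two-sample t-test, normal approximation):
d = (z_{α/2} + z_β) / √(n/2)
d = (3.291 + 1.036) / √(107/2)
d = 4.327 / 7.314
d ≈ 0.59

By Cohen's convention (0.2 small / 0.5 medium / 0.8 large): medium effect.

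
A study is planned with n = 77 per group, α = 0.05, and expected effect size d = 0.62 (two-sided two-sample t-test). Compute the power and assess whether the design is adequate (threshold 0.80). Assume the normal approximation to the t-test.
Power ≈ 0.97; the study is adequately powered (power ≥ 0.80)

Power calculation (two-sample t-test, normal approximation):
z_β = d · √(n/2) - z_{α/2}
z_β = 0.62 · √(77/2) - 1.960
z_β = 0.62 · 6.205 - 1.960
z_β = 1.887

Power = Φ(z_β) = Φ(1.887) ≈ 0.970

Effect size d = 0.62 is medium by Cohen's convention (0.2/0.5/0.8).

Threshold: power ≥ 0.80 is conventionally adequate.
Power ≈ 0.97 → the study is adequately powered (power ≥ 0.80).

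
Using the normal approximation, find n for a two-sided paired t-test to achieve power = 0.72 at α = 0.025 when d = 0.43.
n = 44 pairs

Sample size formula (paired t-test, normal approximation):
n = ((z_{α/2} + z_β) / d)²

z_{α/2} = 2.241 (for α = 0.025, two-sided)
z_β = 0.583 (for power = 0.72)
d = 0.43

n = ((2.241 + 0.583) / 0.43)²
n = (6.567)²
n ≈ 43.13
Round up to the next whole number: n = 44 pairs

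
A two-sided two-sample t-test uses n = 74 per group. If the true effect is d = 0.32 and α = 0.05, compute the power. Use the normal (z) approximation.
Power ≈ 0.49

Power calculation (two-sample t-test, normal approximation):
z_β = d · √(n/2) - z_{α/2}
z_β = 0.32 · √(74/2) - 1.960
z_β = 0.32 · 6.083 - 1.960
z_β = -0.013

Power = Φ(z_β) = Φ(-0.013) ≈ 0.495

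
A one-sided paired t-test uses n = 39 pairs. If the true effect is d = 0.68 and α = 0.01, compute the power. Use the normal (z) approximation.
Power ≈ 0.97

Power calculation (paired t-test, normal approximation):
z_β = d · √n - z_α
z_β = 0.68 · √39 - 2.326
z_β = 0.68 · 6.245 - 2.326
z_β = 1.920

Power = Φ(z_β) = Φ(1.920) ≈ 0.973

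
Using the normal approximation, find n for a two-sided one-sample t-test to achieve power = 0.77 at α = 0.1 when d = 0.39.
n = 38

Sample size formula (one-sample t-test, normal approximation):
n = ((z_{α/2} + z_β) / d)²

z_{α/2} = 1.645 (for α = 0.1, two-sided)
z_β = 0.739 (for power = 0.77)
d = 0.39

n = ((1.645 + 0.739) / 0.39)²
n = (6.113)²
n ≈ 37.37
Round up to the next whole number: n = 38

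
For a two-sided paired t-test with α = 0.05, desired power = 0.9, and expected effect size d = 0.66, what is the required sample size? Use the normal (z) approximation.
n = 25 pairs

Sample size formula (paired t-test, normal approximation):
n = ((z_{α/2} + z_β) / d)²

z_{α/2} = 1.960 (for α = 0.05, two-sided)
z_β = 1.282 (for power = 0.9)
d = 0.66

n = ((1.960 + 1.282) / 0.66)²
n = (4.912)²
n ≈ 24.13
Round up to the next whole number: n = 25 pairs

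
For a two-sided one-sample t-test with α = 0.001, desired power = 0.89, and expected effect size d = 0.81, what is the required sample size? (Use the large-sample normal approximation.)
n = 32

Sample size formula (one-sample t-test, normal approximation):
n = ((z_{α/2} + z_β) / d)²

z_{α/2} = 3.291 (for α = 0.001, two-sided)
z_β = 1.227 (for power = 0.89)
d = 0.81

n = ((3.291 + 1.227) / 0.81)²
n = (5.578)²
n ≈ 31.11
Round up to the next whole number: n = 32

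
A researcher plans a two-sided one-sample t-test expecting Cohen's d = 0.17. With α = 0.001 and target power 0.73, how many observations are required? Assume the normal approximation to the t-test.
n = 528

Sample size formula (one-sample t-test, normal approximation):
n = ((z_{α/2} + z_β) / d)²

z_{α/2} = 3.291 (for α = 0.001, two-sided)
z_β = 0.613 (for power = 0.73)
d = 0.17

n = ((3.291 + 0.613) / 0.17)²
n = (22.965)²
n ≈ 527.39
Round up to the next whole number: n = 528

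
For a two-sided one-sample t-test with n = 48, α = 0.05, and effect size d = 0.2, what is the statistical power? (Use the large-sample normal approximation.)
Power ≈ 0.28

Power calculation (one-sample t-test, normal approximation):
z_β = d · √n - z_{α/2}
z_β = 0.2 · √48 - 1.960
z_β = 0.2 · 6.928 - 1.960
z_β = -0.574

Power = Φ(z_β) = Φ(-0.574) ≈ 0.283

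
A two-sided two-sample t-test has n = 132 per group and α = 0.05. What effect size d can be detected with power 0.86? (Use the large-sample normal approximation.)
d ≈ 0.37

Minimum detectable effect (two-sample t-test, normal approximation):
d = (z_{α/2} + z_β) / √(n/2)
d = (1.960 + 1.080) / √(132/2)
d = 3.040 / 8.124
d ≈ 0.37

By Cohen's convention (0.2 small / 0.5 medium / 0.8 large): small effect.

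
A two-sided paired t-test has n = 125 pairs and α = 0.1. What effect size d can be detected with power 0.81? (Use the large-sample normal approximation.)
d ≈ 0.23

Minimum detectable effect (paired t-test, normal approximation):
d = (z_{α/2} + z_β) / √n
d = (1.645 + 0.878) / √125
d = 2.523 / 11.180
d ≈ 0.23

By Cohen's convention (0.2 small / 0.5 medium / 0.8 large): small effect.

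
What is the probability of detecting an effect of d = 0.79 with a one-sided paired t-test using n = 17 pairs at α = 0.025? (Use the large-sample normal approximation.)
Power ≈ 0.90

Power calculation (paired t-test, normal approximation):
z_β = d · √n - z_α
z_β = 0.79 · √17 - 1.960
z_β = 0.79 · 4.123 - 1.960
z_β = 1.297

Power = Φ(z_β) = Φ(1.297) ≈ 0.903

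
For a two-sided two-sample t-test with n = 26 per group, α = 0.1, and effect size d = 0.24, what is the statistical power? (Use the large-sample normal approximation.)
Power ≈ 0.22

Power calculation (two-sample t-test, normal approximation):
z_β = d · √(n/2) - z_{α/2}
z_β = 0.24 · √(26/2) - 1.645
z_β = 0.24 · 3.606 - 1.645
z_β = -0.780

Power = Φ(z_β) = Φ(-0.780) ≈ 0.218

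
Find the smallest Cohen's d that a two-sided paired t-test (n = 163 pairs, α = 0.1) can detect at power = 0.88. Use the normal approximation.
d ≈ 0.22

Minimum detectable effect (paired t-test, normal approximation):
d = (z_{α/2} + z_β) / √n
d = (1.645 + 1.175) / √163
d = 2.820 / 12.767
d ≈ 0.22

By Cohen's convention (0.2 small / 0.5 medium / 0.8 large): small effect.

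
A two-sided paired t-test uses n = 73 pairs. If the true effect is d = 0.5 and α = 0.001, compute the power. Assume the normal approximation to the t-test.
Power ≈ 0.84

Power calculation (paired t-test, normal approximation):
z_β = d · √n - z_{α/2}
z_β = 0.5 · √73 - 3.291
z_β = 0.5 · 8.544 - 3.291
z_β = 0.981

Power = Φ(z_β) = Φ(0.981) ≈ 0.837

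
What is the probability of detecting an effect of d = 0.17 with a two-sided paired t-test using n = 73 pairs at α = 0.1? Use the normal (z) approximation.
Power ≈ 0.42

Power calculation (paired t-test, normal approximation):
z_β = d · √n - z_{α/2}
z_β = 0.17 · √73 - 1.645
z_β = 0.17 · 8.544 - 1.645
z_β = -0.192

Power = Φ(z_β) = Φ(-0.192) ≈ 0.424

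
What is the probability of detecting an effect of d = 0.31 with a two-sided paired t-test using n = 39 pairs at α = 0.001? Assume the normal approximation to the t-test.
Power ≈ 0.09

Power calculation (paired t-test, normal approximation):
z_β = d · √n - z_{α/2}
z_β = 0.31 · √39 - 3.291
z_β = 0.31 · 6.245 - 3.291
z_β = -1.355

Power = Φ(z_β) = Φ(-1.355) ≈ 0.088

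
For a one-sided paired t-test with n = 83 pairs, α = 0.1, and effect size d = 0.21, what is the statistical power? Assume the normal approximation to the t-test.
Power ≈ 0.74

Power calculation (paired t-test, normal approximation):
z_β = d · √n - z_α
z_β = 0.21 · √83 - 1.282
z_β = 0.21 · 9.110 - 1.282
z_β = 0.632

Power = Φ(z_β) = Φ(0.632) ≈ 0.736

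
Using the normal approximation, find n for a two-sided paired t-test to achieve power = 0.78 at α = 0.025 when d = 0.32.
n = 89 pairs

Sample size formula (paired t-test, normal approximation):
n = ((z_{α/2} + z_β) / d)²

z_{α/2} = 2.241 (for α = 0.025, two-sided)
z_β = 0.772 (for power = 0.78)
d = 0.32

n = ((2.241 + 0.772) / 0.32)²
n = (9.416)²
n ≈ 88.66
Round up to the next whole number: n = 89 pairs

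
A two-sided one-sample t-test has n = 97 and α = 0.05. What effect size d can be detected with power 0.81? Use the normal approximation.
d ≈ 0.29

Minimum detectable effect (one-sample t-test, normal approximation):
d = (z_{α/2} + z_β) / √n
d = (1.960 + 0.878) / √97
d = 2.838 / 9.849
d ≈ 0.29

By Cohen's convention (0.2 small / 0.5 medium / 0.8 large): small effect.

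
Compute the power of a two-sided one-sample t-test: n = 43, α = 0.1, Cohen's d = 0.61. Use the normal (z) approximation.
Power ≈ 0.99

Power calculation (one-sample t-test, normal approximation):
z_β = d · √n - z_{α/2}
z_β = 0.61 · √43 - 1.645
z_β = 0.61 · 6.557 - 1.645
z_β = 2.355

Power = Φ(z_β) = Φ(2.355) ≈ 0.991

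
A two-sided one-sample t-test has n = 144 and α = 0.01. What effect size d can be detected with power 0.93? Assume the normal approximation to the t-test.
d ≈ 0.34

Minimum detectable effect (one-sample t-test, normal approximation):
d = (z_{α/2} + z_β) / √n
d = (2.576 + 1.476) / √144
d = 4.052 / 12.000
d ≈ 0.34

By Cohen's convention (0.2 small / 0.5 medium / 0.8 large): small effect.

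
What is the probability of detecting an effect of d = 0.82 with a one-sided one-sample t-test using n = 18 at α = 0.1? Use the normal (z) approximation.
Power ≈ 0.99

Power calculation (one-sample t-test, normal approximation):
z_β = d · √n - z_α
z_β = 0.82 · √18 - 1.282
z_β = 0.82 · 4.243 - 1.282
z_β = 2.197

Power = Φ(z_β) = Φ(2.197) ≈ 0.986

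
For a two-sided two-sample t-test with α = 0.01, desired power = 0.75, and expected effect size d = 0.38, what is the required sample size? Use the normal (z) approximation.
n = 147 per group

Sample size formula (two-sample t-test, normal approximation):
n = 2 · ((z_{α/2} + z_β) / d)²

z_{α/2} = 2.576 (for α = 0.01, two-sided)
z_β = 0.674 (for power = 0.75)
d = 0.38

n = 2 · ((2.576 + 0.674) / 0.38)²
n = 2 · (8.553)²
n ≈ 146.31
Round up to the next whole number: n = 147 per group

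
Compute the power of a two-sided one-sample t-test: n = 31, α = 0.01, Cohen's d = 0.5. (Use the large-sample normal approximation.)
Power ≈ 0.58

Power calculation (one-sample t-test, normal approximation):
z_β = d · √n - z_{α/2}
z_β = 0.5 · √31 - 2.576
z_β = 0.5 · 5.568 - 2.576
z_β = 0.208

Power = Φ(z_β) = Φ(0.208) ≈ 0.582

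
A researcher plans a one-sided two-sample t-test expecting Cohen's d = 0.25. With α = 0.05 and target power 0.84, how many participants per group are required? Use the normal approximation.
n = 223 per group

Sample size formula (two-sample t-test, normal approximation):
n = 2 · ((z_α + z_β) / d)²

z_α = 1.645 (for α = 0.05, one-sided)
z_β = 0.994 (for power = 0.84)
d = 0.25

n = 2 · ((1.645 + 0.994) / 0.25)²
n = 2 · (10.556)²
n ≈ 222.86
Round up to the next whole number: n = 223 per group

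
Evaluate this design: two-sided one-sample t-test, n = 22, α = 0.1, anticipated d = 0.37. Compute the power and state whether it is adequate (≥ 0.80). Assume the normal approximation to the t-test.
Power ≈ 0.54; the study is underpowered (power < 0.80)

Power calculation (one-sample t-test, normal approximation):
z_β = d · √n - z_{α/2}
z_β = 0.37 · √22 - 1.645
z_β = 0.37 · 4.690 - 1.645
z_β = 0.091

Power = Φ(z_β) = Φ(0.091) ≈ 0.536

Effect size d = 0.37 is small by Cohen's convention (0.2/0.5/0.8).

Threshold: power ≥ 0.80 is conventionally adequate.
Power ≈ 0.54 → the study is underpowered (power < 0.80).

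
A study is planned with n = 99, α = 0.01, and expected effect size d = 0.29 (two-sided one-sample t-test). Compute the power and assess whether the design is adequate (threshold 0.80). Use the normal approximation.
Power ≈ 0.62; the study is underpowered (power < 0.80)

Power calculation (one-sample t-test, normal approximation):
z_β = d · √n - z_{α/2}
z_β = 0.29 · √99 - 2.576
z_β = 0.29 · 9.950 - 2.576
z_β = 0.310

Power = Φ(z_β) = Φ(0.310) ≈ 0.622

Effect size d = 0.29 is small by Cohen's convention (0.2/0.5/0.8).

Threshold: power ≥ 0.80 is conventionally adequate.
Power ≈ 0.62 → the study is underpowered (power < 0.80).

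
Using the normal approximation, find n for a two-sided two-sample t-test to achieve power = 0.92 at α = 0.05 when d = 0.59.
n = 66 per group

Sample size formula (two-sample t-test, normal approximation):
n = 2 · ((z_{α/2} + z_β) / d)²

z_{α/2} = 1.960 (for α = 0.05, two-sided)
z_β = 1.405 (for power = 0.92)
d = 0.59

n = 2 · ((1.960 + 1.405) / 0.59)²
n = 2 · (5.703)²
n ≈ 65.05
Round up to the next whole number: n = 66 per group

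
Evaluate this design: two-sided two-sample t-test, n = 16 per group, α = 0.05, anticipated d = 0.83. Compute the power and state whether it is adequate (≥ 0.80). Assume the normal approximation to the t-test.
Power ≈ 0.65; the study is underpowered (power < 0.80)

Power calculation (two-sample t-test, normal approximation):
z_β = d · √(n/2) - z_{α/2}
z_β = 0.83 · √(16/2) - 1.960
z_β = 0.83 · 2.828 - 1.960
z_β = 0.388

Power = Φ(z_β) = Φ(0.388) ≈ 0.651

Effect size d = 0.83 is large by Cohen's convention (0.2/0.5/0.8).

Threshold: power ≥ 0.80 is conventionally adequate.
Power ≈ 0.65 → the study is underpowered (power < 0.80).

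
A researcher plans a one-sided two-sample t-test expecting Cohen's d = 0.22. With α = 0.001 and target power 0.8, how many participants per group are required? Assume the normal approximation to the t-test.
n = 639 per group

Sample size formula (two-sample t-test, normal approximation):
n = 2 · ((z_α + z_β) / d)²

z_α = 3.090 (for α = 0.001, one-sided)
z_β = 0.842 (for power = 0.8)
d = 0.22

n = 2 · ((3.090 + 0.842) / 0.22)²
n = 2 · (17.873)²
n ≈ 638.89
Round up to the next whole number: n = 639 per group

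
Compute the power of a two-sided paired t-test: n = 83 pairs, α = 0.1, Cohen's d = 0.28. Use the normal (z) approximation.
Power ≈ 0.82

Power calculation (paired t-test, normal approximation):
z_β = d · √n - z_{α/2}
z_β = 0.28 · √83 - 1.645
z_β = 0.28 · 9.110 - 1.645
z_β = 0.906

Power = Φ(z_β) = Φ(0.906) ≈ 0.818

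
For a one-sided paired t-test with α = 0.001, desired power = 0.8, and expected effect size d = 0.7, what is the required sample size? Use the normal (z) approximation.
n = 32 pairs

Sample size formula (paired t-test, normal approximation):
n = ((z_α + z_β) / d)²

z_α = 3.090 (for α = 0.001, one-sided)
z_β = 0.842 (for power = 0.8)
d = 0.7

n = ((3.090 + 0.842) / 0.7)²
n = (5.617)²
n ≈ 31.55
Round up to the next whole number: n = 32 pairs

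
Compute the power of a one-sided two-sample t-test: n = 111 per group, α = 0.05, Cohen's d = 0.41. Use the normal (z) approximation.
Power ≈ 0.92

Power calculation (two-sample t-test, normal approximation):
z_β = d · √(n/2) - z_α
z_β = 0.41 · √(111/2) - 1.645
z_β = 0.41 · 7.450 - 1.645
z_β = 1.410

Power = Φ(z_β) = Φ(1.410) ≈ 0.921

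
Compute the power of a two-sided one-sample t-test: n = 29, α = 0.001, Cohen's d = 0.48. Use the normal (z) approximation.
Power ≈ 0.24

Power calculation (one-sample t-test, normal approximation):
z_β = d · √n - z_{α/2}
z_β = 0.48 · √29 - 3.291
z_β = 0.48 · 5.385 - 3.291
z_β = -0.706

Power = Φ(z_β) = Φ(-0.706) ≈ 0.240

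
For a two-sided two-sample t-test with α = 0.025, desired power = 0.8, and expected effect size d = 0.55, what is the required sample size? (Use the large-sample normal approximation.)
n = 63 per group

Sample size formula (two-sample t-test, normal approximation):
n = 2 · ((z_{α/2} + z_β) / d)²

z_{α/2} = 2.241 (for α = 0.025, two-sided)
z_β = 0.842 (for power = 0.8)
d = 0.55

n = 2 · ((2.241 + 0.842) / 0.55)²
n = 2 · (5.605)²
n ≈ 62.83
Round up to the next whole number: n = 63 per group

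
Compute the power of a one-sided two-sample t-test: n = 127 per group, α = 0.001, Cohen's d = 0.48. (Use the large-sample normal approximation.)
Power ≈ 0.77

Power calculation (two-sample t-test, normal approximation):
z_β = d · √(n/2) - z_α
z_β = 0.48 · √(127/2) - 3.090
z_β = 0.48 · 7.969 - 3.090
z_β = 0.735

Power = Φ(z_β) = Φ(0.735) ≈ 0.769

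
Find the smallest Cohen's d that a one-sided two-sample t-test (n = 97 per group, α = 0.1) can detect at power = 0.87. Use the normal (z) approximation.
d ≈ 0.35

Minimum detectable effect (two-sample t-test, normal approximation):
d = (z_α + z_β) / √(n/2)
d = (1.282 + 1.126) / √(97/2)
d = 2.408 / 6.964
d ≈ 0.35

By Cohen's convention (0.2 small / 0.5 medium / 0.8 large): small effect.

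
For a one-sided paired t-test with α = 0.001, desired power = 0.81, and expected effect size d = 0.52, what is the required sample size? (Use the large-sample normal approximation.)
n = 59 pairs

Sample size formula (paired t-test, normal approximation):
n = ((z_α + z_β) / d)²

z_α = 3.090 (for α = 0.001, one-sided)
z_β = 0.878 (for power = 0.81)
d = 0.52

n = ((3.090 + 0.878) / 0.52)²
n = (7.631)²
n ≈ 58.23
Round up to the next whole number: n = 59 pairs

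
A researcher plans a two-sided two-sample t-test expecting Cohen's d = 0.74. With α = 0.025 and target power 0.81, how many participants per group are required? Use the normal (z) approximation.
n = 36 per group

Sample size formula (two-sample t-test, normal approximation):
n = 2 · ((z_{α/2} + z_β) / d)²

z_{α/2} = 2.241 (for α = 0.025, two-sided)
z_β = 0.878 (for power = 0.81)
d = 0.74

n = 2 · ((2.241 + 0.878) / 0.74)²
n = 2 · (4.215)²
n ≈ 35.53
Round up to the next whole number: n = 36 per group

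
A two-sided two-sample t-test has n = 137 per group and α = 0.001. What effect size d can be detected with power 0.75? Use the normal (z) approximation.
d ≈ 0.48

Minimum detectable effect (two-sample t-test, normal approximation):
d = (z_{α/2} + z_β) / √(n/2)
d = (3.291 + 0.674) / √(137/2)
d = 3.965 / 8.276
d ≈ 0.48

By Cohen's convention (0.2 small / 0.5 medium / 0.8 large): small effect.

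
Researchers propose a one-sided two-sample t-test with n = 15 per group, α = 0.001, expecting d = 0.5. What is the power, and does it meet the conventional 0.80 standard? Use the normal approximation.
Power ≈ 0.04; the study is underpowered (power < 0.80)

Power calculation (two-sample t-test, normal approximation):
z_β = d · √(n/2) - z_α
z_β = 0.5 · √(15/2) - 3.090
z_β = 0.5 · 2.739 - 3.090
z_β = -1.721

Power = Φ(z_β) = Φ(-1.721) ≈ 0.043

Effect size d = 0.5 is medium by Cohen's convention (0.2/0.5/0.8).

Threshold: power ≥ 0.80 is conventionally adequate.
Power ≈ 0.04 → the study is underpowered (power < 0.80).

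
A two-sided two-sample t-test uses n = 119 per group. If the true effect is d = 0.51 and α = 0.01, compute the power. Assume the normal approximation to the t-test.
Power ≈ 0.91

Power calculation (two-sample t-test, normal approximation):
z_β = d · √(n/2) - z_{α/2}
z_β = 0.51 · √(119/2) - 2.576
z_β = 0.51 · 7.714 - 2.576
z_β = 1.358

Power = Φ(z_β) = Φ(1.358) ≈ 0.913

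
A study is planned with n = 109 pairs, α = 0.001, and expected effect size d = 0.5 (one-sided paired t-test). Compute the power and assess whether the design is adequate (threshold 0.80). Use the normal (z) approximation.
Power ≈ 0.98; the study is adequately powered (power ≥ 0.80)

Power calculation (paired t-test, normal approximation):
z_β = d · √n - z_α
z_β = 0.5 · √109 - 3.090
z_β = 0.5 · 10.440 - 3.090
z_β = 2.130

Power = Φ(z_β) = Φ(2.130) ≈ 0.983

Effect size d = 0.5 is medium by Cohen's convention (0.2/0.5/0.8).

Threshold: power ≥ 0.80 is conventionally adequate.
Power ≈ 0.98 → the study is adequately powered (power ≥ 0.80).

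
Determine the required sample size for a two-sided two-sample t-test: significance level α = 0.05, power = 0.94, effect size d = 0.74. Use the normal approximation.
n = 46 per group

Sample size formula (two-sample t-test, normal approximation):
n = 2 · ((z_{α/2} + z_β) / d)²

z_{α/2} = 1.960 (for α = 0.05, two-sided)
z_β = 1.555 (for power = 0.94)
d = 0.74

n = 2 · ((1.960 + 1.555) / 0.74)²
n = 2 · (4.750)²
n ≈ 45.12
Round up to the next whole number: n = 46 per group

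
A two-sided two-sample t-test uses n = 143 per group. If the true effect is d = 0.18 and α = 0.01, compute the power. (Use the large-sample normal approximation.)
Power ≈ 0.15

Power calculation (two-sample t-test, normal approximation):
z_β = d · √(n/2) - z_{α/2}
z_β = 0.18 · √(143/2) - 2.576
z_β = 0.18 · 8.456 - 2.576
z_β = -1.054

Power = Φ(z_β) = Φ(-1.054) ≈ 0.146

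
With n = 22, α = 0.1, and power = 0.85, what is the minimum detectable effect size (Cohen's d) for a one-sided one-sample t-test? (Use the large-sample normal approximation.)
d ≈ 0.49

Minimum detectable effect (one-sample t-test, normal approximation):
d = (z_α + z_β) / √n
d = (1.282 + 1.036) / √22
d = 2.318 / 4.690
d ≈ 0.49

By Cohen's convention (0.2 small / 0.5 medium / 0.8 large): small effect.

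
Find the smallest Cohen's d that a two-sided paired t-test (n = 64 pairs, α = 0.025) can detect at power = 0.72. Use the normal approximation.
d ≈ 0.35

Minimum detectable effect (paired t-test, normal approximation):
d = (z_{α/2} + z_β) / √n
d = (2.241 + 0.583) / √64
d = 2.824 / 8.000
d ≈ 0.35

By Cohen's convention (0.2 small / 0.5 medium / 0.8 large): small effect.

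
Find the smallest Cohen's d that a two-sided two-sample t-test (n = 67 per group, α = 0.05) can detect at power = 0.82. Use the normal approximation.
d ≈ 0.50

Minimum detectable effect (two-sample t-test, normal approximation):
d = (z_{α/2} + z_β) / √(n/2)
d = (1.960 + 0.915) / √(67/2)
d = 2.875 / 5.788
d ≈ 0.50

By Cohen's convention (0.2 small / 0.5 medium / 0.8 large): medium effect.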